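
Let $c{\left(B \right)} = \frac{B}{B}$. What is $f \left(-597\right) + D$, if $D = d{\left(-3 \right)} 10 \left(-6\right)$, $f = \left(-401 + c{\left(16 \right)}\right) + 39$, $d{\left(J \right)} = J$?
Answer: $215697$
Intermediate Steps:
$c{\left(B \right)} = 1$
$f = -361$ ($f = \left(-401 + 1\right) + 39 = -400 + 39 = -361$)
$D = 180$ ($D = \left(-3\right) 10 \left(-6\right) = \left(-30\right) \left(-6\right) = 180$)
$f \left(-597\right) + D = \left(-361\right) \left(-597\right) + 180 = 215517 + 180 = 215697$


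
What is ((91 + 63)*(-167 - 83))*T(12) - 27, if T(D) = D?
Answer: -462027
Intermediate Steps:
((91 + 63)*(-167 - 83))*T(12) - 27 = ((91 + 63)*(-167 - 83))*12 - 27 = (154*(-250))*12 - 27 = -38500*12 - 27 = -462000 - 27 = -462027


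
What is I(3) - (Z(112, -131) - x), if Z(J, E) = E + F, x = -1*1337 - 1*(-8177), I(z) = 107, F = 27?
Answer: 7051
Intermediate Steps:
x = 6840 (x = -1337 + 8177 = 6840)
Z(J, E) = 27 + E (Z(J, E) = E + 27 = 27 + E)
I(3) - (Z(112, -131) - x) = 107 - ((27 - 131) - 1*6840) = 107 - (-104 - 6840) = 107 - 1*(-6944) = 107 + 6944 = 7051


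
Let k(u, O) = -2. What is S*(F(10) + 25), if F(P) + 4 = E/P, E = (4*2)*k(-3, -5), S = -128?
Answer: -12416/5 ≈ -2483.2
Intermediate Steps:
E = -16 (E = (4*2)*(-2) = 8*(-2) = -16)
F(P) = -4 - 16/P
S*(F(10) + 25) = -128*((-4 - 16/10) + 25) = -128*((-4 - 16*⅒) + 25) = -128*((-4 - 8/5) + 25) = -128*(-28/5 + 25) = -128*97/5 = -12416/5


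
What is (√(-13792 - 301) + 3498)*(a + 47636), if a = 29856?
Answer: 271067016 + 77492*I*√14093 ≈ 2.7107e+8 + 9.1994e+6*I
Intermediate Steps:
(√(-13792 - 301) + 3498)*(a + 47636) = (√(-13792 - 301) + 3498)*(29856 + 47636) = (√(-14093) + 3498)*77492 = (I*√14093 + 3498)*77492 = (3498 + I*√14093)*77492 = 271067016 + 77492*I*√14093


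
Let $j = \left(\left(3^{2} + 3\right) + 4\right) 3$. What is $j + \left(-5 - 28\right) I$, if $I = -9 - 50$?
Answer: $1995$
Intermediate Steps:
$I = -59$
$j = 48$ ($j = \left(\left(9 + 3\right) + 4\right) 3 = \left(12 + 4\right) 3 = 16 \cdot 3 = 48$)
$j + \left(-5 - 28\right) I = 48 + \left(-5 - 28\right) \left(-59\right) = 48 - -1947 = 48 + 1947 = 1995$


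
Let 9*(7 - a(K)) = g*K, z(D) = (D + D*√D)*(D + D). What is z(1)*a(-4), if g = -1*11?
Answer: 76/9 ≈ 8.4444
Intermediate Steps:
g = -11
z(D) = 2*D*(D + D^(3/2)) (z(D) = (D + D^(3/2))*(2*D) = 2*D*(D + D^(3/2)))
a(K) = 7 + 11*K/9 (a(K) = 7 - (-11)*K/9 = 7 + 11*K/9)
z(1)*a(-4) = (2*1² + 2*1^(5/2))*(7 + (11/9)*(-4)) = (2*1 + 2*1)*(7 - 44/9) = (2 + 2)*(19/9) = 4*(19/9) = 76/9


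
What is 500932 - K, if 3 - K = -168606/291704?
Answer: 73061412205/145852 ≈ 5.0093e+5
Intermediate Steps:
K = 521859/145852 (K = 3 - (-168606)/291704 = 3 - 1*(-84303/145852) = 3 + 84303/145852 = 521859/145852 ≈ 3.5780)
500932 - K = 500932 - 1*521859/145852 = 500932 - 521859/145852 = 73061412205/145852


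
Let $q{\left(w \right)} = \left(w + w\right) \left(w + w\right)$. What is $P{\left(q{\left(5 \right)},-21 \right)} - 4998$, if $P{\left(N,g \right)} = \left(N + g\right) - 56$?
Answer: $-4975$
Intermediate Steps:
$q{\left(w \right)} = 4 w^{2}$ ($q{\left(w \right)} = 2 w 2 w = 4 w^{2}$)
$P{\left(N,g \right)} = -56 + N + g$
$P{\left(q{\left(5 \right)},-21 \right)} - 4998 = \left(-56 + 4 \cdot 5^{2} - 21\right) - 4998 = \left(-56 + 4 \cdot 25 - 21\right) - 4998 = \left(-56 + 100 - 21\right) - 4998 = 23 - 4998 = -4975$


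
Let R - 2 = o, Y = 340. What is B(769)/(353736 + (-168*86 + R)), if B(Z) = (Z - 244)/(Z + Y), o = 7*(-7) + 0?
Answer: 75/53745467 ≈ 1.3955e-6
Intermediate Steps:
o = -49 (o = -49 + 0 = -49)
R = -47 (R = 2 - 49 = -47)
B(Z) = (-244 + Z)/(340 + Z) (B(Z) = (Z - 244)/(Z + 340) = (-244 + Z)/(340 + Z))
B(769)/(353736 + (-168*86 + R)) = ((-244 + 769)/(340 + 769))/(353736 + (-168*86 - 47)) = (525/1109)/(353736 + (-14448 - 47)) = ((1/1109)*525)/(353736 - 14495) = (525/1109)/339241 = (525/1109)*(1/339241) = 75/53745467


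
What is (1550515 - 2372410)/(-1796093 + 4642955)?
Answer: -273965/948954 ≈ -0.28870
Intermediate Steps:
(1550515 - 2372410)/(-1796093 + 4642955) = -821895/2846862 = -821895*1/2846862 = -273965/948954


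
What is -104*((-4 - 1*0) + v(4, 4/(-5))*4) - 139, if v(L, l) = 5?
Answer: -1803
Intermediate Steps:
-104*((-4 - 1*0) + v(4, 4/(-5))*4) - 139 = -104*((-4 - 1*0) + 5*4) - 139 = -104*((-4 + 0) + 20) - 139 = -104*(-4 + 20) - 139 = -104*16 - 139 = -1664 - 139 = -1803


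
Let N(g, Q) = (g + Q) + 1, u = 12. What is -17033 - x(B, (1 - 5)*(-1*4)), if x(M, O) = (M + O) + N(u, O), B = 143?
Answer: -17221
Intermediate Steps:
N(g, Q) = 1 + Q + g (N(g, Q) = (Q + g) + 1 = 1 + Q + g)
x(M, O) = 13 + M + 2*O (x(M, O) = (M + O) + (1 + O + 12) = (M + O) + (13 + O) = 13 + M + 2*O)
-17033 - x(B, (1 - 5)*(-1*4)) = -17033 - (13 + 143 + 2*((1 - 5)*(-1*4))) = -17033 - (13 + 143 + 2*(-4*(-4))) = -17033 - (13 + 143 + 2*16) = -17033 - (13 + 143 + 32) = -17033 - 1*188 = -17033 - 188 = -17221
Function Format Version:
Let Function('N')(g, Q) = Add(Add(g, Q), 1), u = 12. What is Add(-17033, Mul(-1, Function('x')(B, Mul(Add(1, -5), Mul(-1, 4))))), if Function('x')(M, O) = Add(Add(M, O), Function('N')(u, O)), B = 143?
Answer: -17221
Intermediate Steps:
Function('N')(g, Q) = Add(1, Q, g) (Function('N')(g, Q) = Add(Add(Q, g), 1) = Add(1, Q, g))
Function('x')(M, O) = Add(13, M, Mul(2, O)) (Function('x')(M, O) = Add(Add(M, O), Add(1, O, 12)) = Add(Add(M, O), Add(13, O)) = Add(13, M, Mul(2, O)))
Add(-17033, Mul(-1, Function('x')(B, Mul(Add(1, -5), Mul(-1, 4))))) = Add(-17033, Mul(-1, Add(13, 143, Mul(2, Mul(Add(1, -5), Mul(-1, 4)))))) = Add(-17033, Mul(-1, Add(13, 143, Mul(2, Mul(-4, -4))))) = Add(-17033, Mul(-1, Add(13, 143, Mul(2, 16)))) = Add(-17033, Mul(-1, Add(13, 143, 32))) = Add(-17033, Mul(-1, 188)) = Add(-17033, -188) = -17221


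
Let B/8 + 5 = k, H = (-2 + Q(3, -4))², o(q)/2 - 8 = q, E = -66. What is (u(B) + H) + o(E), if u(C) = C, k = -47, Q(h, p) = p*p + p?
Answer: -432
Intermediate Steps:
Q(h, p) = p + p² (Q(h, p) = p² + p = p + p²)
o(q) = 16 + 2*q
H = 100 (H = (-2 - 4*(1 - 4))² = (-2 - 4*(-3))² = (-2 + 12)² = 10² = 100)
B = -416 (B = -40 + 8*(-47) = -40 - 376 = -416)
(u(B) + H) + o(E) = (-416 + 100) + (16 + 2*(-66)) = -316 + (16 - 132) = -316 - 116 = -432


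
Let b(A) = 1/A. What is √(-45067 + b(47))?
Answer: 2*I*√24888239/47 ≈ 212.29*I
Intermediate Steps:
√(-45067 + b(47)) = √(-45067 + 1/47) = √(-2118148/47) = 2*I*√24888239/47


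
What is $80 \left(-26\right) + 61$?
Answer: $-2019$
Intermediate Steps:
$80 \left(-26\right) + 61 = -2080 + 61 = -2019$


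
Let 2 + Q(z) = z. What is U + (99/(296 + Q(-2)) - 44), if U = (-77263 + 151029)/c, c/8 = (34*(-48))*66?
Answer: -125082977/2859264 ≈ -43.747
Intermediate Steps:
Q(z) = -2 + z
c = -861696 (c = 8*((34*(-48))*66) = 8*(-1632*66) = 8*(-107712) = -861696)
U = -3353/39168 (U = (-77263 + 151029)/(-861696) = 73766*(-1/861696) = -3353/39168 ≈ -0.085606)
U + (99/(296 + Q(-2)) - 44) = -3353/39168 + (99/(296 + (-2 - 2)) - 44) = -3353/39168 + (99/(296 - 4) - 44) = -3353/39168 + (99/292 - 44) = -3353/39168 - 12749/292 = -125082977/2859264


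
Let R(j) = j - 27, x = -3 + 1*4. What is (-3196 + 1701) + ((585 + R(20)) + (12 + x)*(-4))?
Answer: -969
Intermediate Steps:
x = 1 (x = -3 + 4 = 1)
R(j) = -27 + j
(-3196 + 1701) + ((585 + R(20)) + (12 + x)*(-4)) = (-3196 + 1701) + ((585 + (-27 + 20)) + (12 + 1)*(-4)) = -1495 + ((585 - 7) + 13*(-4)) = -1495 + (578 - 52) = -1495 + 526 = -969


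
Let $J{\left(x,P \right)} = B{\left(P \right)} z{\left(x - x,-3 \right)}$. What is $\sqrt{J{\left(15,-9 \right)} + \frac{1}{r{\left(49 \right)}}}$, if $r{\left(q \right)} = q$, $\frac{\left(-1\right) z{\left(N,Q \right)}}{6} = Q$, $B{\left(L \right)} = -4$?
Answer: $\frac{i \sqrt{3527}}{7} \approx 8.4841 i$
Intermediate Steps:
$z{\left(N,Q \right)} = - 6 Q$
$J{\left(x,P \right)} = -72$ ($J{\left(x,P \right)} = - 4 \left(\left(-6\right) \left(-3\right)\right) = \left(-4\right) 18 = -72$)
$\sqrt{J{\left(15,-9 \right)} + \frac{1}{r{\left(49 \right)}}} = \sqrt{-72 + \frac{1}{49}} = \sqrt{- \frac{3527}{49}} = \frac{i \sqrt{3527}}{7}$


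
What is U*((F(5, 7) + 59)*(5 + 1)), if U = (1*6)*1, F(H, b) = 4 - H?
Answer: 2088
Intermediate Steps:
U = 6 (U = 6*1 = 6)
U*((F(5, 7) + 59)*(5 + 1)) = 6*(((4 - 1*5) + 59)*(5 + 1)) = 6*(((4 - 5) + 59)*6) = 6*((-1 + 59)*6) = 6*(58*6) = 6*348 = 2088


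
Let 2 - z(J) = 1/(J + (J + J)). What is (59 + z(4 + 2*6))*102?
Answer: 49759/8 ≈ 6219.9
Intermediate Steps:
z(J) = 2 - 1/(3*J) (z(J) = 2 - 1/(J + (J + J)) = 2 - 1/(J + 2*J) = 2 - 1/(3*J))
(59 + z(4 + 2*6))*102 = (59 + (2 - 1/(3*(4 + 2*6))))*102 = (59 + (2 - 1/(3*(4 + 12))))*102 = (59 + (2 - ⅓/16))*102 = (59 + (2 - ⅓*1/16))*102 = (59 + (2 - 1/48))*102 = (59 + 95/48)*102 = (2927/48)*102 = 49759/8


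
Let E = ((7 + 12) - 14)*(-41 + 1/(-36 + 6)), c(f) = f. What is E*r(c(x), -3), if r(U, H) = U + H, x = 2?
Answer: 1231/6 ≈ 205.17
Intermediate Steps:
r(U, H) = H + U
E = -1231/6 (E = (19 - 14)*(-41 + 1/(-30)) = 5*(-41 - 1/30) = 5*(-1231/30) = -1231/6 ≈ -205.17)
E*r(c(x), -3) = -1231*(-3 + 2)/6 = -1231/6*(-1) = 1231/6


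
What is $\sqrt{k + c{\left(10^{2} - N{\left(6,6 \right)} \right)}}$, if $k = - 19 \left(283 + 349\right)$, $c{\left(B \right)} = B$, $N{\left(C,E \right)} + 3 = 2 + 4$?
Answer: $i \sqrt{11911} \approx 109.14 i$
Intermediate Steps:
$N{\left(C,E \right)} = 3$ ($N{\left(C,E \right)} = -3 + \left(2 + 4\right) = -3 + 6 = 3$)
$k = -12008$ ($k = \left(-19\right) 632 = -12008$)
$\sqrt{k + c{\left(10^{2} - N{\left(6,6 \right)} \right)}} = \sqrt{-12008 + \left(10^{2} - 3\right)} = \sqrt{-12008 + \left(100 - 3\right)} = \sqrt{-12008 + 97} = \sqrt{-11911} = i \sqrt{11911}$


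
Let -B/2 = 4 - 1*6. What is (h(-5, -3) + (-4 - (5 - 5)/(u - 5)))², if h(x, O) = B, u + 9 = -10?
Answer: 0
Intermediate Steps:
u = -19 (u = -9 - 10 = -19)
B = 4 (B = -2*(4 - 1*6) = -2*(4 - 6) = -2*(-2) = 4)
h(x, O) = 4
(h(-5, -3) + (-4 - (5 - 5)/(u - 5)))² = (4 + (-4 - (5 - 5)/(-19 - 5)))² = (4 + (-4 - 0/(-24)))² = (4 + (-4 - 0*(-1)/24))² = (4 + (-4 - 1*0))² = (4 + (-4 + 0))² = (4 - 4)² = 0² = 0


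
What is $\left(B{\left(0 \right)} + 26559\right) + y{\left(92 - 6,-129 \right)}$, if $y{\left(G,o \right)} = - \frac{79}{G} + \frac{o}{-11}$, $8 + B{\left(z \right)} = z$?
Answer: $\frac{25127471}{946} \approx 26562.0$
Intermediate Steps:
$B{\left(z \right)} = -8 + z$
$y{\left(G,o \right)} = - \frac{79}{G} - \frac{o}{11}$ ($y{\left(G,o \right)} = - \frac{79}{G} + o \left(- \frac{1}{11}\right) = - \frac{79}{G} - \frac{o}{11}$)
$\left(B{\left(0 \right)} + 26559\right) + y{\left(92 - 6,-129 \right)} = \left(\left(-8 + 0\right) + 26559\right) - \left(- \frac{129}{11} + \frac{79}{92 - 6}\right) = \left(-8 + 26559\right) + \left(- \frac{79}{86} + \frac{129}{11}\right) = 26551 + \left(\left(-79\right) \frac{1}{86} + \frac{129}{11}\right) = 26551 + \left(- \frac{79}{86} + \frac{129}{11}\right) = 26551 + \frac{10225}{946} = \frac{25127471}{946}$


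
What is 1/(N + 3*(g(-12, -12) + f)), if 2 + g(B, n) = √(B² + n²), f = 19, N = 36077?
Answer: 1129/40788431 - 9*√2/326307448 ≈ 2.7640e-5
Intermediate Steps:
g(B, n) = -2 + √(B² + n²)
1/(N + 3*(g(-12, -12) + f)) = 1/(36077 + 3*((-2 + √((-12)² + (-12)²)) + 19)) = 1/(36077 + 3*((-2 + √(144 + 144)) + 19)) = 1/(36077 + 3*((-2 + √288) + 19)) = 1/(36077 + 3*((-2 + 12*√2) + 19)) = 1/(36077 + 3*(17 + 12*√2)) = 1/(36077 + (51 + 36*√2)) = 1/(36128 + 36*√2)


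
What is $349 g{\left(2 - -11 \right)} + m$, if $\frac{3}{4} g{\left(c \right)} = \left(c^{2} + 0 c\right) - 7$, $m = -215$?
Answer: $75169$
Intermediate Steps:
$g{\left(c \right)} = - \frac{28}{3} + \frac{4 c^{2}}{3}$ ($g{\left(c \right)} = \frac{4 \left(\left(c^{2} + 0 c\right) - 7\right)}{3} = \frac{4 \left(\left(c^{2} + 0\right) - 7\right)}{3} = \frac{4 \left(c^{2} - 7\right)}{3} = \frac{4 \left(-7 + c^{2}\right)}{3} = - \frac{28}{3} + \frac{4 c^{2}}{3}$)
$349 g{\left(2 - -11 \right)} + m = 349 \left(- \frac{28}{3} + \frac{4 \left(2 - -11\right)^{2}}{3}\right) - 215 = 349 \left(- \frac{28}{3} + \frac{4 \left(2 + 11\right)^{2}}{3}\right) - 215 = 349 \left(- \frac{28}{3} + \frac{4 \cdot 13^{2}}{3}\right) - 215 = 349 \left(- \frac{28}{3} + \frac{4}{3} \cdot 169\right) - 215 = 349 \left(- \frac{28}{3} + \frac{676}{3}\right) - 215 = 349 \cdot 216 - 215 = 75384 - 215 = 75169$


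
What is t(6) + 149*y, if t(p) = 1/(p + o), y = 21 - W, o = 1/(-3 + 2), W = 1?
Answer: 14901/5 ≈ 2980.2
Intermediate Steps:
o = -1 (o = 1/(-1) = -1)
y = 20 (y = 21 - 1*1 = 21 - 1 = 20)
t(p) = 1/(-1 + p) (t(p) = 1/(p - 1) = 1/(-1 + p))
t(6) + 149*y = 1/(-1 + 6) + 149*20 = 1/5 + 2980 = 14901/5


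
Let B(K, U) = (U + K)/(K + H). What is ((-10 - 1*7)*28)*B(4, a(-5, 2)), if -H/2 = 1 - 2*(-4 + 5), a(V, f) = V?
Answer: 238/3 ≈ 79.333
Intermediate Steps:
H = 2 (H = -2*(1 - 2*(-4 + 5)) = -2*(1 - 2*1) = -2*(1 - 2) = -2*(-1) = 2)
B(K, U) = (K + U)/(2 + K) (B(K, U) = (U + K)/(K + 2) = (K + U)/(2 + K))
((-10 - 1*7)*28)*B(4, a(-5, 2)) = ((-10 - 1*7)*28)*((4 - 5)/(2 + 4)) = ((-10 - 7)*28)*(-1/6) = (-17*28)*((⅙)*(-1)) = -476*(-⅙) = 238/3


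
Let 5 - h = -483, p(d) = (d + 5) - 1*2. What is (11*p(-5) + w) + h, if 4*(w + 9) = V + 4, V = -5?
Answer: 1827/4 ≈ 456.75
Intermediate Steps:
w = -37/4 (w = -9 + (-5 + 4)/4 = -9 + (¼)*(-1) = -9 - ¼ = -37/4 ≈ -9.2500)
p(d) = 3 + d (p(d) = (5 + d) - 2 = 3 + d)
h = 488 (h = 5 - 1*(-483) = 5 + 483 = 488)
(11*p(-5) + w) + h = (11*(3 - 5) - 37/4) + 488 = (11*(-2) - 37/4) + 488 = (-22 - 37/4) + 488 = -125/4 + 488 = 1827/4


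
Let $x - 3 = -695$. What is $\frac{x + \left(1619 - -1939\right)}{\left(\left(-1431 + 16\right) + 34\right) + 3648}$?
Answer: $\frac{2866}{2267} \approx 1.2642$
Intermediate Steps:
$x = -692$ ($x = 3 - 695 = -692$)
$\frac{x + \left(1619 - -1939\right)}{\left(\left(-1431 + 16\right) + 34\right) + 3648} = \frac{-692 + \left(1619 - -1939\right)}{\left(\left(-1431 + 16\right) + 34\right) + 3648} = \frac{-692 + \left(1619 + 1939\right)}{\left(-1415 + 34\right) + 3648} = \frac{-692 + 3558}{-1381 + 3648} = \frac{2866}{2267}$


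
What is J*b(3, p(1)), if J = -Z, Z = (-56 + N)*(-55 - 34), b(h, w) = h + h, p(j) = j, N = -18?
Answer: -39516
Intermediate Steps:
b(h, w) = 2*h
Z = 6586 (Z = (-56 - 18)*(-55 - 34) = -74*(-89) = 6586)
J = -6586 (J = -1*6586 = -6586)
J*b(3, p(1)) = -13172*3 = -6586*6 = -39516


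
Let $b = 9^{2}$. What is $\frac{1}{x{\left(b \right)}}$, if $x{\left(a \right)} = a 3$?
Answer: $\frac{1}{243} \approx 0.0041152$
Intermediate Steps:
$b = 81$
$x{\left(a \right)} = 3 a$
$\frac{1}{x{\left(b \right)}} = \frac{1}{3 \cdot 81} = \frac{1}{243}$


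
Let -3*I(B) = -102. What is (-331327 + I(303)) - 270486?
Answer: -601779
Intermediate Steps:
I(B) = 34 (I(B) = -1/3*(-102) = 34)
(-331327 + I(303)) - 270486 = (-331327 + 34) - 270486 = -331293 - 270486 = -601779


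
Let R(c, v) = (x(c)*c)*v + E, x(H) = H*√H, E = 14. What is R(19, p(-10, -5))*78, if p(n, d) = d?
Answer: 1092 - 140790*√19 ≈ -6.1260e+5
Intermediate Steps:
x(H) = H^(3/2)
R(c, v) = 14 + v*c^(5/2) (R(c, v) = (c^(3/2)*c)*v + 14 = c^(5/2)*v + 14 = v*c^(5/2) + 14 = 14 + v*c^(5/2))
R(19, p(-10, -5))*78 = (14 - 1805*√19)*78 = 1092 - 140790*√19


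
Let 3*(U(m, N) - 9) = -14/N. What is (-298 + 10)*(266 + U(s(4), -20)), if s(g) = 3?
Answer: -396336/5 ≈ -79267.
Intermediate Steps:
U(m, N) = 9 - 14/(3*N) (U(m, N) = 9 + (-14/N)/3 = 9 - 14/(3*N))
(-298 + 10)*(266 + U(s(4), -20)) = (-298 + 10)*(266 + (9 - 14/3/(-20))) = -288*(266 + (9 - 14/3*(-1/20))) = -288*(266 + (9 + 7/30)) = -288*(266 + 277/30) = -288*8257/30 = -396336/5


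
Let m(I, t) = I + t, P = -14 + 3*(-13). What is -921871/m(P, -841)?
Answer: 921871/894 ≈ 1031.2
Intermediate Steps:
P = -53 (P = -14 - 39 = -53)
-921871/m(P, -841) = -921871/(-53 - 841) = -921871/(-894) = -921871*(-1/894) = 921871/894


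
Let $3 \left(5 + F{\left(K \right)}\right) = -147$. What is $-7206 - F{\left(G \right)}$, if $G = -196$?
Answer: $-7152$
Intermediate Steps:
$F{\left(K \right)} = -54$ ($F{\left(K \right)} = -5 + \frac{1}{3} \left(-147\right) = -5 - 49 = -54$)
$-7206 - F{\left(G \right)} = -7206 - -54 = -7206 + 54 = -7152$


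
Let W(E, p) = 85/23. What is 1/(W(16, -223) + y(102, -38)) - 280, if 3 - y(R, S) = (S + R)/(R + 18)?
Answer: -594935/2126 ≈ -279.84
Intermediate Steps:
y(R, S) = 3 - (R + S)/(18 + R) (y(R, S) = 3 - (S + R)/(R + 18) = 3 - (R + S)/(18 + R))
W(E, p) = 85/23 (W(E, p) = 85*(1/23) = 85/23)
1/(W(16, -223) + y(102, -38)) - 280 = 1/(85/23 + (54 - 1*(-38) + 2*102)/(18 + 102)) - 280 = 1/(85/23 + (54 + 38 + 204)/120) - 280 = 1/(85/23 + (1/120)*296) - 280 = 1/(85/23 + 37/15) - 280 = 1/(2126/345) - 280 = 345/2126 - 280 = -594935/2126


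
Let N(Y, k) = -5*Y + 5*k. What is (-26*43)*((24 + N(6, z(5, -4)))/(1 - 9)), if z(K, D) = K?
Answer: 10621/4 ≈ 2655.3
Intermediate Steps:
(-26*43)*((24 + N(6, z(5, -4)))/(1 - 9)) = (-26*43)*((24 + (-5*6 + 5*5))/(1 - 9)) = -1118*(24 + (-30 + 25))/(-8) = -1118*(24 - 5)*(-1)/8 = -21242*(-1)/8 = -1118*(-19/8) = 10621/4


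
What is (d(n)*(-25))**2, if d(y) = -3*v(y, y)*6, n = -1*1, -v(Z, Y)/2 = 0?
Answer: 0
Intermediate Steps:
v(Z, Y) = 0 (v(Z, Y) = -2*0 = 0)
n = -1
d(y) = 0 (d(y) = -3*0*6 = 0*6 = 0)
(d(n)*(-25))**2 = (0*(-25))**2 = 0**2 = 0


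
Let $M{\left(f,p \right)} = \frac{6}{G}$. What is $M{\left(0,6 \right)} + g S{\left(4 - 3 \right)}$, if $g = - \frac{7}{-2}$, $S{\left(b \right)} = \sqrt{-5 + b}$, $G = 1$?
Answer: $6 + 7 i \approx 6.0 + 7.0 i$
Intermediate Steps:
$M{\left(f,p \right)} = 6$ ($M{\left(f,p \right)} = \frac{6}{1} = 6 \cdot 1 = 6$)
$g = \frac{7}{2}$ ($g = \left(-7\right) \left(- \frac{1}{2}\right) = \frac{7}{2} \approx 3.5$)
$M{\left(0,6 \right)} + g S{\left(4 - 3 \right)} = 6 + \frac{7 \sqrt{-5 + \left(4 - 3\right)}}{2} = 6 + \frac{7 \sqrt{-5 + 1}}{2} = 6 + \frac{7 \sqrt{-4}}{2} = 6 + \frac{7 \cdot 2 i}{2} = 6 + 7 i$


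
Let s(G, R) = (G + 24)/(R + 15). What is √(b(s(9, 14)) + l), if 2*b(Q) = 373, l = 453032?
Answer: √1812874/2 ≈ 673.21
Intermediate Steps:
s(G, R) = (24 + G)/(15 + R)
b(Q) = 373/2 (b(Q) = (½)*373 = 373/2)
√(b(s(9, 14)) + l) = √(373/2 + 453032) = √(906437/2) = √1812874/2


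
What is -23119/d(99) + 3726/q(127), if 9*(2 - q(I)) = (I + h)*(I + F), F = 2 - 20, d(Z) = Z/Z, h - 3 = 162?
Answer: -367724462/15905 ≈ -23120.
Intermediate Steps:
h = 165 (h = 3 + 162 = 165)
d(Z) = 1
F = -18
q(I) = 2 - (-18 + I)*(165 + I)/9 (q(I) = 2 - (I + 165)*(I - 18)/9 = 2 - (165 + I)*(-18 + I)/9 = 2 - (-18 + I)*(165 + I)/9)
-23119/d(99) + 3726/q(127) = -23119/1 + 3726/(332 - 49/3*127 - ⅑*127²) = -23119*1 + 3726/(332 - 6223/3 - ⅑*16129) = -23119 + 3726/(332 - 6223/3 - 16129/9) = -23119 + 3726/(-31810/9) = -23119 + 3726*(-9/31810) = -23119 - 16767/15905 = -367724462/15905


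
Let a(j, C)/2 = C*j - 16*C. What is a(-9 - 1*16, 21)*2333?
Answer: -4017426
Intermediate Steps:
a(j, C) = -32*C + 2*C*j (a(j, C) = 2*(C*j - 16*C) = 2*(-16*C + C*j) = -32*C + 2*C*j)
a(-9 - 1*16, 21)*2333 = (2*21*(-16 + (-9 - 1*16)))*2333 = (2*21*(-16 + (-9 - 16)))*2333 = (2*21*(-16 - 25))*2333 = (2*21*(-41))*2333 = -1722*2333 = -4017426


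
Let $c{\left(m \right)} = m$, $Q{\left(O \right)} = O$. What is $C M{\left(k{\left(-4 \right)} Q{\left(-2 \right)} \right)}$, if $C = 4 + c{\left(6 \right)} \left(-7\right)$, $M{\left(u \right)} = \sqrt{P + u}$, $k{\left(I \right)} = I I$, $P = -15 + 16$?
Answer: $- 38 i \sqrt{31} \approx - 211.57 i$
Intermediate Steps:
$P = 1$
$k{\left(I \right)} = I^{2}$
$M{\left(u \right)} = \sqrt{1 + u}$
$C = -38$ ($C = 4 + 6 \left(-7\right) = 4 - 42 = -38$)
$C M{\left(k{\left(-4 \right)} Q{\left(-2 \right)} \right)} = - 38 \sqrt{1 + \left(-4\right)^{2} \left(-2\right)} = - 38 \sqrt{1 + 16 \left(-2\right)} = - 38 \sqrt{1 - 32} = - 38 \sqrt{-31} = - 38 i \sqrt{31}$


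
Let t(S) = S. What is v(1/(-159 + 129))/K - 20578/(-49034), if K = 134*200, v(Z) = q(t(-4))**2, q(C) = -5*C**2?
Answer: 1081635/1642639 ≈ 0.65847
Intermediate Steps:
v(Z) = 6400 (v(Z) = (-5*(-4)**2)**2 = (-5*16)**2 = (-80)**2 = 6400)
K = 26800
v(1/(-159 + 129))/K - 20578/(-49034) = 6400/26800 - 20578/(-49034) = 6400*(1/26800) - 20578*(-1/49034) = 16/67 + 10289/24517 = 1081635/1642639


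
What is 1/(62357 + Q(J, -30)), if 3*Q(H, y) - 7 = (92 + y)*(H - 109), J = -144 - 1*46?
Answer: 1/56180 ≈ 1.7800e-5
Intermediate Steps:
J = -190 (J = -144 - 46 = -190)
Q(H, y) = 7/3 + (-109 + H)*(92 + y)/3 (Q(H, y) = 7/3 + ((92 + y)*(H - 109))/3 = 7/3 + ((92 + y)*(-109 + H))/3 = 7/3 + ((-109 + H)*(92 + y))/3 = 7/3 + (-109 + H)*(92 + y)/3)
1/(62357 + Q(J, -30)) = 1/(62357 + (-10021/3 - 109/3*(-30) + (92/3)*(-190) + (⅓)*(-190)*(-30))) = 1/(62357 + (-10021/3 + 1090 - 17480/3 + 1900)) = 1/(62357 - 6177) = 1/56180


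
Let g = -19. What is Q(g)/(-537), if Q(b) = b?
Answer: 19/537 ≈ 0.035382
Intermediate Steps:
Q(g)/(-537) = -19/(-537) = -19*(-1/537) = 19/537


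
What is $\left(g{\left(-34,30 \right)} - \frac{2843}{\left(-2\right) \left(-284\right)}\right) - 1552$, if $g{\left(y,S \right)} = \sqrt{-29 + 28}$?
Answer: $- \frac{884379}{568} + i \approx -1557.0 + 1.0 i$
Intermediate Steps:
$g{\left(y,S \right)} = i$ ($g{\left(y,S \right)} = \sqrt{-1} = i$)
$\left(g{\left(-34,30 \right)} - \frac{2843}{\left(-2\right) \left(-284\right)}\right) - 1552 = \left(i - \frac{2843}{\left(-2\right) \left(-284\right)}\right) - 1552 = \left(i - \frac{2843}{568}\right) - 1552 = \left(- \frac{2843}{568} + i\right) - 1552 = - \frac{884379}{568} + i$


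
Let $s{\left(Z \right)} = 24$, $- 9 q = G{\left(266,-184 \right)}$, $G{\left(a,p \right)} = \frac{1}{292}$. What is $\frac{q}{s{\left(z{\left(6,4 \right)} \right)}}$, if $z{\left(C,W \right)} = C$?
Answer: $- \frac{1}{63072} \approx -1.5855 \cdot 10^{-5}$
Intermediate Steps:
$G{\left(a,p \right)} = \frac{1}{292}$
$q = - \frac{1}{2628}$ ($q = \left(- \frac{1}{9}\right) \frac{1}{292} = - \frac{1}{2628} \approx -0.00038052$)
$\frac{q}{s{\left(z{\left(6,4 \right)} \right)}} = - \frac{1}{2628 \cdot 24} = \left(- \frac{1}{2628}\right) \frac{1}{24} = - \frac{1}{63072}$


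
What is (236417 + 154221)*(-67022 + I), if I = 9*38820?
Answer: 110299764404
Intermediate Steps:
I = 349380
(236417 + 154221)*(-67022 + I) = (236417 + 154221)*(-67022 + 349380) = 390638*282358 = 110299764404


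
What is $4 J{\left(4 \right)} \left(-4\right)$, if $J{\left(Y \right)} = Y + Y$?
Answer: $-128$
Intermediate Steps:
$J{\left(Y \right)} = 2 Y$
$4 J{\left(4 \right)} \left(-4\right) = 4 \cdot 2 \cdot 4 \left(-4\right) = 4 \cdot 8 \left(-4\right) = 32 \left(-4\right) = -128$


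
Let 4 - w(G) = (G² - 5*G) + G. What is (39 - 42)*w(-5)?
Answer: 123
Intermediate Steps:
w(G) = 4 - G² + 4*G (w(G) = 4 - ((G² - 5*G) + G) = 4 - (G² - 4*G) = 4 + (-G² + 4*G) = 4 - G² + 4*G)
(39 - 42)*w(-5) = (39 - 42)*(4 - 1*(-5)² + 4*(-5)) = -3*(4 - 1*25 - 20) = -3*(4 - 25 - 20) = -3*(-41) = 123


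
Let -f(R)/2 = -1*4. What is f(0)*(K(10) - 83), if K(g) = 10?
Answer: -584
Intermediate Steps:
f(R) = 8 (f(R) = -(-2)*4 = -2*(-4) = 8)
f(0)*(K(10) - 83) = 8*(10 - 83) = 8*(-73) = -584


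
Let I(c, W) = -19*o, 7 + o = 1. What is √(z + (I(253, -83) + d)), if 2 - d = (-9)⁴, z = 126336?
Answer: √119891 ≈ 346.25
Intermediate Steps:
o = -6 (o = -7 + 1 = -6)
I(c, W) = 114 (I(c, W) = -19*(-6) = 114)
d = -6559 (d = 2 - 1*(-9)⁴ = 2 - 1*6561 = 2 - 6561 = -6559)
√(z + (I(253, -83) + d)) = √(126336 + (114 - 6559)) = √(126336 - 6445) = √119891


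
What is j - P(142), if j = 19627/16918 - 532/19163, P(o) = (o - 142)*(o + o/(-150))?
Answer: 367111825/324199634 ≈ 1.1324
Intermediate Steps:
P(o) = 149*o*(-142 + o)/150 (P(o) = (-142 + o)*(o + o*(-1/150)) = (-142 + o)*(o - o/150) = (-142 + o)*(149*o/150) = 149*o*(-142 + o)/150)
j = 367111825/324199634 (j = 19627*(1/16918) - 532*1/19163 = 19627/16918 - 532/19163 = 367111825/324199634 ≈ 1.1324)
j - P(142) = 367111825/324199634 - 149*142*(-142 + 142)/150 = 367111825/324199634 - 149*142*0/150 = 367111825/324199634 - 1*0 = 367111825/324199634 + 0 = 367111825/324199634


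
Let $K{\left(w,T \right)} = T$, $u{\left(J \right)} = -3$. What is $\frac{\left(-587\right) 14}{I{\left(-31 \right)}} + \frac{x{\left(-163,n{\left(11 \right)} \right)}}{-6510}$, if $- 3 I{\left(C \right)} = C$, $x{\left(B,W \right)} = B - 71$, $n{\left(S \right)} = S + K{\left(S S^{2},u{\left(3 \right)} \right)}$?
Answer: $- \frac{862851}{1085} \approx -795.25$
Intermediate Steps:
$n{\left(S \right)} = -3 + S$ ($n{\left(S \right)} = S - 3 = -3 + S$)
$x{\left(B,W \right)} = -71 + B$ ($x{\left(B,W \right)} = B - 71 = -71 + B$)
$I{\left(C \right)} = - \frac{C}{3}$
$\frac{\left(-587\right) 14}{I{\left(-31 \right)}} + \frac{x{\left(-163,n{\left(11 \right)} \right)}}{-6510} = \frac{\left(-587\right) 14}{\left(- \frac{1}{3}\right) \left(-31\right)} + \frac{-71 - 163}{-6510} = - \frac{8218}{\frac{31}{3}} - - \frac{39}{1085} = \left(-8218\right) \frac{3}{31} + \frac{39}{1085} = - \frac{24654}{31} + \frac{39}{1085} = - \frac{862851}{1085}$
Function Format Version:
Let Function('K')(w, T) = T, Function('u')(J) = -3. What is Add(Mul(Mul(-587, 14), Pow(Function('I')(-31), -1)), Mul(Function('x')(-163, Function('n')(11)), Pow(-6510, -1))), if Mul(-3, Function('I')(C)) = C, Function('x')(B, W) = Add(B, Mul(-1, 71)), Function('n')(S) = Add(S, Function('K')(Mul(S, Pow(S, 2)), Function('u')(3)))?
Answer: Rational(-862851, 1085) ≈ -795.25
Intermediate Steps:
Function('n')(S) = Add(-3, S) (Function('n')(S) = Add(S, -3) = Add(-3, S))
Function('x')(B, W) = Add(-71, B) (Function('x')(B, W) = Add(B, -71) = Add(-71, B))
Function('I')(C) = Mul(Rational(-1, 3), C)
Add(Mul(Mul(-587, 14), Pow(Function('I')(-31), -1)), Mul(Function('x')(-163, Function('n')(11)), Pow(-6510, -1))) = Add(Mul(Mul(-587, 14), Pow(Mul(Rational(-1, 3), -31), -1)), Mul(Add(-71, -163), Pow(-6510, -1))) = Add(Mul(-8218, Pow(Rational(31, 3), -1)), Mul(-234, Rational(-1, 6510))) = Add(Mul(-8218, Rational(3, 31)), Rational(39, 1085)) = Add(Rational(-24654, 31), Rational(39, 1085)) = Rational(-862851, 1085)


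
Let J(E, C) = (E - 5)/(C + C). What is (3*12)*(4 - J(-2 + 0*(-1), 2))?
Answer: 207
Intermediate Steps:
J(E, C) = (-5 + E)/(2*C) (J(E, C) = (-5 + E)/((2*C)) = (-5 + E)*(1/(2*C)) = (-5 + E)/(2*C))
(3*12)*(4 - J(-2 + 0*(-1), 2)) = (3*12)*(4 - (-5 + (-2 + 0*(-1)))/(2*2)) = 36*(4 - (-5 + (-2 + 0))/(2*2)) = 36*(4 - (-5 - 2)/(2*2)) = 36*(4 - (-7)/(2*2)) = 36*(4 - 1*(-7/4)) = 36*(4 + 7/4) = 36*(23/4) = 207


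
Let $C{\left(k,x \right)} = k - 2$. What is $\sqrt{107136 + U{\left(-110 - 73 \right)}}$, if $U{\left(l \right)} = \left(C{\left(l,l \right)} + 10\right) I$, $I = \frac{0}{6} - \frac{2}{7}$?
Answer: $\sqrt{107186} \approx 327.39$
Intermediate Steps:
$C{\left(k,x \right)} = -2 + k$
$I = - \frac{2}{7}$ ($I = 0 \cdot \frac{1}{6} - \frac{2}{7} = 0 - \frac{2}{7} = - \frac{2}{7} \approx -0.28571$)
$U{\left(l \right)} = - \frac{16}{7} - \frac{2 l}{7}$ ($U{\left(l \right)} = \left(\left(-2 + l\right) + 10\right) \left(- \frac{2}{7}\right) = \left(8 + l\right) \left(- \frac{2}{7}\right) = - \frac{16}{7} - \frac{2 l}{7}$)
$\sqrt{107136 + U{\left(-110 - 73 \right)}} = \sqrt{107136 - \left(\frac{16}{7} + \frac{2 \left(-110 - 73\right)}{7}\right)} = \sqrt{107136 - -50} = \sqrt{107136 + \left(- \frac{16}{7} + \frac{366}{7}\right)} = \sqrt{107136 + 50} = \sqrt{107186}$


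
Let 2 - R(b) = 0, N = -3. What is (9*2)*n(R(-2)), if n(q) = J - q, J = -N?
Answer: 18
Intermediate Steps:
J = 3 (J = -1*(-3) = 3)
R(b) = 2 (R(b) = 2 - 1*0 = 2 + 0 = 2)
n(q) = 3 - q
(9*2)*n(R(-2)) = (9*2)*(3 - 1*2) = 18*(3 - 2) = 18*1 = 18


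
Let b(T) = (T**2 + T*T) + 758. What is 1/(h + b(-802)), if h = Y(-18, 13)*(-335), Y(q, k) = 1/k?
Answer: 13/16732823 ≈ 7.7692e-7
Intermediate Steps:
h = -335/13 ≈ -25.769
b(T) = 758 + 2*T**2 (b(T) = (T**2 + T**2) + 758 = 2*T**2 + 758 = 758 + 2*T**2)
1/(h + b(-802)) = 1/(-335/13 + (758 + 2*(-802)**2)) = 1/(-335/13 + (758 + 2*643204)) = 1/(-335/13 + (758 + 1286408)) = 1/(-335/13 + 1287166) = 1/(16732823/13) = 13/16732823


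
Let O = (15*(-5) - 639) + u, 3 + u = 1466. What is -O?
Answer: -749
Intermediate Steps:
u = 1463 (u = -3 + 1466 = 1463)
O = 749 (O = (15*(-5) - 639) + 1463 = (-75 - 639) + 1463 = -714 + 1463 = 749)
-O = -1*749 = -749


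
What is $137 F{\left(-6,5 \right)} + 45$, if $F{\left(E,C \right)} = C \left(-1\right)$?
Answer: $-640$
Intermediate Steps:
$F{\left(E,C \right)} = - C$
$137 F{\left(-6,5 \right)} + 45 = 137 \left(\left(-1\right) 5\right) + 45 = 137 \left(-5\right) + 45 = -685 + 45 = -640$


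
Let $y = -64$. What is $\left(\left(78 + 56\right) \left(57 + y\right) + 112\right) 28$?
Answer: $-23128$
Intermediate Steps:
$\left(\left(78 + 56\right) \left(57 + y\right) + 112\right) 28 = \left(\left(78 + 56\right) \left(57 - 64\right) + 112\right) 28 = \left(134 \left(-7\right) + 112\right) 28 = \left(-938 + 112\right) 28 = \left(-826\right) 28 = -23128$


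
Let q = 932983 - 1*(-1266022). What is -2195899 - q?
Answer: -4394904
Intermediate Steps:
q = 2199005 (q = 932983 + 1266022 = 2199005)
-2195899 - q = -2195899 - 1*2199005 = -2195899 - 2199005 = -4394904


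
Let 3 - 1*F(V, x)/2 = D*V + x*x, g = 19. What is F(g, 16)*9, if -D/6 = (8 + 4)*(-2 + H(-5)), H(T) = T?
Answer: -176922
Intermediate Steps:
D = 504 (D = -6*(8 + 4)*(-2 - 5) = -72*(-7) = -6*(-84) = 504)
F(V, x) = 6 - 1008*V - 2*x² (F(V, x) = 6 - 2*(504*V + x*x) = 6 - 2*(504*V + x²) = 6 - 2*(x² + 504*V) = 6 + (-1008*V - 2*x²) = 6 - 1008*V - 2*x²)
F(g, 16)*9 = (6 - 1008*19 - 2*16²)*9 = (6 - 19152 - 2*256)*9 = (6 - 19152 - 512)*9 = -19658*9 = -176922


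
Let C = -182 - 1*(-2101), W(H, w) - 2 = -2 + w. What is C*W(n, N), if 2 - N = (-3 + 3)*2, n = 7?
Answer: 3838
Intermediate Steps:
N = 2 (N = 2 - (-3 + 3)*2 = 2 - 0*2 = 2 - 1*0 = 2 + 0 = 2)
W(H, w) = w (W(H, w) = 2 + (-2 + w) = w)
C = 1919 (C = -182 + 2101 = 1919)
C*W(n, N) = 1919*2 = 3838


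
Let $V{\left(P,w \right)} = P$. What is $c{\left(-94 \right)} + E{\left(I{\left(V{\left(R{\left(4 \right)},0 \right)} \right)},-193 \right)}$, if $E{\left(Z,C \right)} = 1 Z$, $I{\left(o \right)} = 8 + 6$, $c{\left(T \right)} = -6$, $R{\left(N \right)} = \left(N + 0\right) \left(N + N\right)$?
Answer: $8$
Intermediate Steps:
$R{\left(N \right)} = 2 N^{2}$ ($R{\left(N \right)} = N 2 N = 2 N^{2}$)
$I{\left(o \right)} = 14$
$E{\left(Z,C \right)} = Z$
$c{\left(-94 \right)} + E{\left(I{\left(V{\left(R{\left(4 \right)},0 \right)} \right)},-193 \right)} = -6 + 14 = 8$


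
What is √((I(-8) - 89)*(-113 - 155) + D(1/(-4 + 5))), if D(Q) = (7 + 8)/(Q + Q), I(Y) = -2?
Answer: √97582/2 ≈ 156.19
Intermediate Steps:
D(Q) = 15/(2*Q) (D(Q) = 15/((2*Q)) = 15*(1/(2*Q)) = 15/(2*Q))
√((I(-8) - 89)*(-113 - 155) + D(1/(-4 + 5))) = √((-2 - 89)*(-113 - 155) + 15/(2*(1/(-4 + 5)))) = √(-91*(-268) + 15/(2*(1/1))) = √(24388 + (15/2)/1) = √(24388 + (15/2)*1) = √(24388 + 15/2) = √(48791/2) = √97582/2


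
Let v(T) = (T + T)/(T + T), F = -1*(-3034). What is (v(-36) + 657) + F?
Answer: 3692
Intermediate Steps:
F = 3034
v(T) = 1 (v(T) = (2*T)/((2*T)) = (2*T)*(1/(2*T)) = 1)
(v(-36) + 657) + F = (1 + 657) + 3034 = 658 + 3034 = 3692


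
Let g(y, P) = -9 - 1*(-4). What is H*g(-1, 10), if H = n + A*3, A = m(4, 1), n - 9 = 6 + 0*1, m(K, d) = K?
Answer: -135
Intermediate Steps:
g(y, P) = -5 (g(y, P) = -9 + 4 = -5)
n = 15 (n = 9 + (6 + 0*1) = 9 + (6 + 0) = 9 + 6 = 15)
A = 4
H = 27 (H = 15 + 4*3 = 15 + 12 = 27)
H*g(-1, 10) = 27*(-5) = -135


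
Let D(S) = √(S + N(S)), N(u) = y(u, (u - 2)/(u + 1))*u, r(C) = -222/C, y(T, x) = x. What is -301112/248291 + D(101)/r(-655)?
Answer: -301112/248291 + 655*√230078/7548 ≈ 40.412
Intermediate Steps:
N(u) = u*(-2 + u)/(1 + u) (N(u) = ((u - 2)/(u + 1))*u = ((-2 + u)/(1 + u))*u = u*(-2 + u)/(1 + u))
D(S) = √(S + S*(-2 + S)/(1 + S))
-301112/248291 + D(101)/r(-655) = -301112/248291 + √(101*(-1 + 2*101)/(1 + 101))/((-222/(-655))) = -301112*1/248291 + √(101*(-1 + 202)/102)/((-222*(-1/655))) = -301112/248291 + √(101*(1/102)*201)/(222/655) = -301112/248291 + √(6767/34)*(655/222) = -301112/248291 + (√230078/34)*(655/222) = -301112/248291 + 655*√230078/7548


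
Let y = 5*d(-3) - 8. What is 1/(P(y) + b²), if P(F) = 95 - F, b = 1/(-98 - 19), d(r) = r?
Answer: 13689/1615303 ≈ 0.0084746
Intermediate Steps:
b = -1/117 (b = 1/(-117) = -1/117 ≈ -0.0085470)
y = -23 (y = 5*(-3) - 8 = -15 - 8 = -23)
1/(P(y) + b²) = 1/((95 - 1*(-23)) + (-1/117)²) = 1/((95 + 23) + 1/13689) = 1/(118 + 1/13689) = 1/(1615303/13689) = 13689/1615303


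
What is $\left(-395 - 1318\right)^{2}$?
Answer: $2934369$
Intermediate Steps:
$\left(-395 - 1318\right)^{2} = \left(-1713\right)^{2} = 2934369$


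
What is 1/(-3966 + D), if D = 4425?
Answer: 1/459 ≈ 0.0021787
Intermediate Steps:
1/(-3966 + D) = 1/(-3966 + 4425) = 1/459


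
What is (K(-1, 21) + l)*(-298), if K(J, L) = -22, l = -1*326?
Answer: 103704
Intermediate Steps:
l = -326
(K(-1, 21) + l)*(-298) = (-22 - 326)*(-298) = -348*(-298) = 103704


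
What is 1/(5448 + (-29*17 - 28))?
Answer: 1/4927 ≈ 0.00020296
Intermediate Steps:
1/(5448 + (-29*17 - 28)) = 1/(5448 + (-493 - 28)) = 1/(5448 - 521) = 1/4927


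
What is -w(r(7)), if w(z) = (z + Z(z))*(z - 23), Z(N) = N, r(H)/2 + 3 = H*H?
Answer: -12696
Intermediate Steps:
r(H) = -6 + 2*H² (r(H) = -6 + 2*(H*H) = -6 + 2*H²)
w(z) = 2*z*(-23 + z) (w(z) = (z + z)*(z - 23) = (2*z)*(-23 + z) = 2*z*(-23 + z))
-w(r(7)) = -2*(-6 + 2*7²)*(-23 + (-6 + 2*7²)) = -2*(-6 + 2*49)*(-23 + (-6 + 2*49)) = -2*(-6 + 98)*(-23 + (-6 + 98)) = -2*92*(-23 + 92) = -2*92*69 = -1*12696 = -12696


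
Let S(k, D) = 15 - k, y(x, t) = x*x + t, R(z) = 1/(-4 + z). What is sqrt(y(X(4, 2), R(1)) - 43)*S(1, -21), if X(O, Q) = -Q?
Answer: 14*I*sqrt(354)/3 ≈ 87.803*I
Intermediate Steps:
y(x, t) = t + x**2 (y(x, t) = x**2 + t = t + x**2)
sqrt(y(X(4, 2), R(1)) - 43)*S(1, -21) = sqrt((1/(-4 + 1) + (-1*2)**2) - 43)*(15 - 1*1) = sqrt((1/(-3) + (-2)**2) - 43)*(15 - 1) = sqrt((-1/3 + 4) - 43)*14 = sqrt(11/3 - 43)*14 = sqrt(-118/3)*14 = (I*sqrt(354)/3)*14 = 14*I*sqrt(354)/3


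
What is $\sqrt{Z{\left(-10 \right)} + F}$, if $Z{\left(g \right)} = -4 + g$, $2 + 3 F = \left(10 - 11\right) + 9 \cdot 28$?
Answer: $\sqrt{69} \approx 8.3066$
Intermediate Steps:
$F = 83$ ($F = - \frac{2}{3} + \frac{\left(10 - 11\right) + 9 \cdot 28}{3} = - \frac{2}{3} + \frac{\left(10 - 11\right) + 252}{3} = - \frac{2}{3} + \frac{-1 + 252}{3} = - \frac{2}{3} + \frac{1}{3} \cdot 251 = - \frac{2}{3} + \frac{251}{3} = 83$)
$\sqrt{Z{\left(-10 \right)} + F} = \sqrt{\left(-4 - 10\right) + 83} = \sqrt{-14 + 83} = \sqrt{69}$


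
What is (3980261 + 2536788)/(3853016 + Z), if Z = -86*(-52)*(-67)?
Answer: 6517049/3553392 ≈ 1.8340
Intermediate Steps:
Z = -299624 (Z = 4472*(-67) = -299624)
(3980261 + 2536788)/(3853016 + Z) = (3980261 + 2536788)/(3853016 - 299624) = 6517049/3553392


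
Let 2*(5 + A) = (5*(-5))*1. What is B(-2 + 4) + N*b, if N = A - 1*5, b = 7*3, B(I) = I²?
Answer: -937/2 ≈ -468.50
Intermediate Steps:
A = -35/2 (A = -5 + ((5*(-5))*1)/2 = -5 + (-25*1)/2 = -5 + (½)*(-25) = -5 - 25/2 = -35/2 ≈ -17.500)
b = 21
N = -45/2 (N = -35/2 - 1*5 = -35/2 - 5 = -45/2 ≈ -22.500)
B(-2 + 4) + N*b = (-2 + 4)² - 45/2*21 = 2² - 945/2 = 4 - 945/2 = -937/2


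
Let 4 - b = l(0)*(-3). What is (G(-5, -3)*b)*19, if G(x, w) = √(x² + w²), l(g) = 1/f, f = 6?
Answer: 171*√34/2 ≈ 498.55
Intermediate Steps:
l(g) = ⅙ (l(g) = 1/6 = ⅙)
b = 9/2 (b = 4 - (-3)/6 = 4 - 1*(-½) = 4 + ½ = 9/2 ≈ 4.5000)
G(x, w) = √(w² + x²)
(G(-5, -3)*b)*19 = (√((-3)² + (-5)²)*(9/2))*19 = (√(9 + 25)*(9/2))*19 = (√34*(9/2))*19 = (9*√34/2)*19 = 171*√34/2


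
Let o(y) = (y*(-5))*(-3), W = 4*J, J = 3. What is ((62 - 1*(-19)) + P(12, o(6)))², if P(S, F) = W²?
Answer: 50625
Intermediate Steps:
W = 12 (W = 4*3 = 12)
o(y) = 15*y (o(y) = -5*y*(-3) = 15*y)
P(S, F) = 144 (P(S, F) = 12² = 144)
((62 - 1*(-19)) + P(12, o(6)))² = ((62 - 1*(-19)) + 144)² = ((62 + 19) + 144)² = (81 + 144)² = 225² = 50625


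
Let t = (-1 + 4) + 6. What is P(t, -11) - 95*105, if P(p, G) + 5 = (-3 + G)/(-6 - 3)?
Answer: -89806/9 ≈ -9978.4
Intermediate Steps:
t = 9 (t = 3 + 6 = 9)
P(p, G) = -14/3 - G/9 (P(p, G) = -5 + (-3 + G)/(-6 - 3) = -5 + (-3 + G)/(-9) = -5 + (-3 + G)*(-1/9) = -5 + (1/3 - G/9) = -14/3 - G/9)
P(t, -11) - 95*105 = (-14/3 - 1/9*(-11)) - 95*105 = (-14/3 + 11/9) - 9975 = -31/9 - 9975 = -89806/9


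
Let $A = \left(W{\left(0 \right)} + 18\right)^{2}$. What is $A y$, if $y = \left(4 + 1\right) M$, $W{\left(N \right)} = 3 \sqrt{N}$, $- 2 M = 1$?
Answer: $-810$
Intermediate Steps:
$M = - \frac{1}{2}$ ($M = \left(- \frac{1}{2}\right) 1 = - \frac{1}{2} \approx -0.5$)
$y = - \frac{5}{2}$ ($y = \left(4 + 1\right) \left(- \frac{1}{2}\right) = 5 \left(- \frac{1}{2}\right) = - \frac{5}{2} \approx -2.5$)
$A = 324$ ($A = \left(3 \sqrt{0} + 18\right)^{2} = \left(3 \cdot 0 + 18\right)^{2} = \left(0 + 18\right)^{2} = 18^{2} = 324$)
$A y = 324 \left(- \frac{5}{2}\right) = -810$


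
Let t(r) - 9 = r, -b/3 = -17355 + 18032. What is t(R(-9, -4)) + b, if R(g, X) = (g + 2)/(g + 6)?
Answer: -6059/3 ≈ -2019.7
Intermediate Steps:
R(g, X) = (2 + g)/(6 + g)
b = -2031 (b = -3*(-17355 + 18032) = -3*677 = -2031)
t(r) = 9 + r
t(R(-9, -4)) + b = (9 + (2 - 9)/(6 - 9)) - 2031 = (9 - 7/(-3)) - 2031 = (9 - ⅓*(-7)) - 2031 = (9 + 7/3) - 2031 = 34/3 - 2031 = -6059/3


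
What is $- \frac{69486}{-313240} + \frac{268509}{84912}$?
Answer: $\frac{3750331433}{1108243120} \approx 3.384$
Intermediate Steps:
$- \frac{69486}{-313240} + \frac{268509}{84912} = \left(-69486\right) \left(- \frac{1}{313240}\right) + 268509 \cdot \frac{1}{84912} = \frac{34743}{156620} + \frac{89503}{28304} = \frac{3750331433}{1108243120}$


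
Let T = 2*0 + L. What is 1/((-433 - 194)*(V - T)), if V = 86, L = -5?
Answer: -1/57057 ≈ -1.7526e-5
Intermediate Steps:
T = -5 (T = 2*0 - 5 = 0 - 5 = -5)
1/((-433 - 194)*(V - T)) = 1/((-433 - 194)*(86 - 1*(-5))) = 1/(-627*(86 + 5)) = 1/(-627*91) = 1/(-57057) = -1/57057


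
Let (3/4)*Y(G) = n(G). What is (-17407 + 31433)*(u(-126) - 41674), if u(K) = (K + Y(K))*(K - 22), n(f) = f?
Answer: 25779788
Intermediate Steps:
Y(G) = 4*G/3
u(K) = 7*K*(-22 + K)/3 (u(K) = (K + 4*K/3)*(K - 22) = (7*K/3)*(-22 + K) = 7*K*(-22 + K)/3)
(-17407 + 31433)*(u(-126) - 41674) = (-17407 + 31433)*((7/3)*(-126)*(-22 - 126) - 41674) = 14026*((7/3)*(-126)*(-148) - 41674) = 14026*(43512 - 41674) = 14026*1838 = 25779788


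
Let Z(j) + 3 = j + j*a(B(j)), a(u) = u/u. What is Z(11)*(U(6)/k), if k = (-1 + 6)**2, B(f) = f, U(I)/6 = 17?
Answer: 1938/25 ≈ 77.520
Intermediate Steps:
U(I) = 102 (U(I) = 6*17 = 102)
a(u) = 1
Z(j) = -3 + 2*j (Z(j) = -3 + (j + j*1) = -3 + (j + j) = -3 + 2*j)
k = 25 (k = 5**2 = 25)
Z(11)*(U(6)/k) = (-3 + 2*11)*(102/25) = (-3 + 22)*(102*(1/25)) = 19*(102/25) = 1938/25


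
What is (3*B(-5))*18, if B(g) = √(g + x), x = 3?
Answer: 54*I*√2 ≈ 76.368*I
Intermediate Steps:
B(g) = √(3 + g) (B(g) = √(g + 3) = √(3 + g))
(3*B(-5))*18 = (3*√(3 - 5))*18 = (3*√(-2))*18 = (3*(I*√2))*18 = (3*I*√2)*18 = 54*I*√2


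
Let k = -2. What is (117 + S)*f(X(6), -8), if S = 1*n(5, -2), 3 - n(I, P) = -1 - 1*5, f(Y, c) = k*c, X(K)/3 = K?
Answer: 2016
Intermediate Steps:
X(K) = 3*K
f(Y, c) = -2*c
n(I, P) = 9 (n(I, P) = 3 - (-1 - 1*5) = 3 - (-1 - 5) = 3 - 1*(-6) = 3 + 6 = 9)
S = 9 (S = 1*9 = 9)
(117 + S)*f(X(6), -8) = (117 + 9)*(-2*(-8)) = 126*16 = 2016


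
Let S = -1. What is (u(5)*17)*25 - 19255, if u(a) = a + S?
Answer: -17555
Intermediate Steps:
u(a) = -1 + a (u(a) = a - 1 = -1 + a)
(u(5)*17)*25 - 19255 = ((-1 + 5)*17)*25 - 19255 = (4*17)*25 - 19255 = 68*25 - 19255 = 1700 - 19255 = -17555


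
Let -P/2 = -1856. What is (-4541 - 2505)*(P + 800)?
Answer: -31791552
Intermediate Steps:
P = 3712 (P = -2*(-1856) = 3712)
(-4541 - 2505)*(P + 800) = (-4541 - 2505)*(3712 + 800) = -7046*4512 = -31791552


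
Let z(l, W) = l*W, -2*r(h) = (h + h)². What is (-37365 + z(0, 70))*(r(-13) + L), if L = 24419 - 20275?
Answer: -142211190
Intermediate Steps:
L = 4144
r(h) = -2*h² (r(h) = -(h + h)²/2 = -4*h²/2 = -2*h²)
z(l, W) = W*l
(-37365 + z(0, 70))*(r(-13) + L) = (-37365 + 70*0)*(-2*(-13)² + 4144) = (-37365 + 0)*(-2*169 + 4144) = -37365*(-338 + 4144) = -37365*3806 = -142211190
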